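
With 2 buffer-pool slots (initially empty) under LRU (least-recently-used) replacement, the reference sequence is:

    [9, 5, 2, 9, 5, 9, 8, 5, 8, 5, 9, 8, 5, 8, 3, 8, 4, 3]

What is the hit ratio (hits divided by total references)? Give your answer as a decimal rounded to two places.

9 → miss, frames [9]
5 → miss, frames [9, 5]
2 → miss, evict 9, frames [5, 2]
9 → miss, evict 5, frames [2, 9]
5 → miss, evict 2, frames [9, 5]
9 → hit
8 → miss, evict 5, frames [9, 8]
5 → miss, evict 9, frames [8, 5]
8 → hit
5 → hit
9 → miss, evict 8, frames [5, 9]
8 → miss, evict 5, frames [9, 8]
5 → miss, evict 9, frames [8, 5]
8 → hit
3 → miss, evict 5, frames [8, 3]
8 → hit
4 → miss, evict 3, frames [8, 4]
3 → miss, evict 8, frames [4, 3]
Hits: 5 of 18 references → 5/18 = 0.2778.

0.28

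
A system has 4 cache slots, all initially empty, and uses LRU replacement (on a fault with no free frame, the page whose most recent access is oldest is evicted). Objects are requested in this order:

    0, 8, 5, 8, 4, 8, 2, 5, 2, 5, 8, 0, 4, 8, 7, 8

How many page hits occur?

0 → miss, frames (0)
8 → miss, frames (0 8)
5 → miss, frames (0 8 5)
8 → hit
4 → miss, frames (0 5 8 4)
8 → hit
2 → miss, evict 0, frames (5 4 8 2)
5 → hit
2 → hit
5 → hit
8 → hit
0 → miss, evict 4, frames (2 5 8 0)
4 → miss, evict 2, frames (5 8 0 4)
8 → hit
7 → miss, evict 5, frames (0 4 8 7)
8 → hit
Hits: 8.

8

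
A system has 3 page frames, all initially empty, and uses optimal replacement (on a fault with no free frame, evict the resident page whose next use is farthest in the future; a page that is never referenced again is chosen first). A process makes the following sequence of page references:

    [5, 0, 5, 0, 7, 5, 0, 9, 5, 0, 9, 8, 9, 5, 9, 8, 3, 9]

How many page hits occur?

5 → fault, frames (5)
0 → fault, frames (5 0)
5 → hit
0 → hit
7 → fault, frames (5 0 7)
5 → hit
0 → hit
9 → fault, evict 7, frames (5 0 9)
5 → hit
0 → hit
9 → hit
8 → fault, evict 0, frames (5 9 8)
9 → hit
5 → hit
9 → hit
8 → hit
3 → fault, evict 8, frames (5 9 3)
9 → hit
Hits: 12.

12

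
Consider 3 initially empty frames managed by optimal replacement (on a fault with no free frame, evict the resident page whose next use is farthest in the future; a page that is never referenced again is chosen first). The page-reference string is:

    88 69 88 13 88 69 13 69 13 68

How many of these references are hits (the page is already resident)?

6

88 -> fault, frames {88}
69 -> fault, frames {88,69}
88 -> hit
13 -> fault, frames {88,69,13}
88 -> hit
69 -> hit
13 -> hit
69 -> hit
13 -> hit
68 -> fault, evict 13, frames {88,69,68}
Hits: 6.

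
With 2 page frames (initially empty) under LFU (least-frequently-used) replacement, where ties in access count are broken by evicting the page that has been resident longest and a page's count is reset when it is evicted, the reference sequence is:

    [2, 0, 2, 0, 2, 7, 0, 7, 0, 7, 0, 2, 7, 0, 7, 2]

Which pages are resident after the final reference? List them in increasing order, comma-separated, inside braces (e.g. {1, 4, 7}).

{2, 7}

2 → fault, frames [2]
0 → fault, frames [2, 0]
2 → hit
0 → hit
2 → hit
7 → fault, evict 0, frames [2, 7]
0 → fault, evict 7, frames [2, 0]
7 → fault, evict 0, frames [2, 7]
0 → fault, evict 7, frames [2, 0]
7 → fault, evict 0, frames [2, 7]
0 → fault, evict 7, frames [2, 0]
2 → hit
7 → fault, evict 0, frames [2, 7]
0 → fault, evict 7, frames [2, 0]
7 → fault, evict 0, frames [2, 7]
2 → hit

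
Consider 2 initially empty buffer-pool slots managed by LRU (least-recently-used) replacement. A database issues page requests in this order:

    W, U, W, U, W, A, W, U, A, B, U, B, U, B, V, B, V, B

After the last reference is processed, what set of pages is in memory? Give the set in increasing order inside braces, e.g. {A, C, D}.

{B, V}

W: miss, frames (W)
U: miss, frames (W U)
W: hit
U: hit
W: hit
A: miss, evict U, frames (W A)
W: hit
U: miss, evict A, frames (W U)
A: miss, evict W, frames (U A)
B: miss, evict U, frames (A B)
U: miss, evict A, frames (B U)
B: hit
U: hit
B: hit
V: miss, evict U, frames (B V)
B: hit
V: hit
B: hit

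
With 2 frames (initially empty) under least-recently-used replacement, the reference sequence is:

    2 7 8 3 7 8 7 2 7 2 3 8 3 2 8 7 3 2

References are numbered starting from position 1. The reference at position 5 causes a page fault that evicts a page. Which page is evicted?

pos 1: 2: fault, frames (2)
pos 2: 7: fault, frames (2 7)
pos 3: 8: fault, evict 2, frames (7 8)
pos 4: 3: fault, evict 7, frames (8 3)
pos 5: 7: fault, evict 8, frames (3 7)
At position 5, page 8 is evicted.

8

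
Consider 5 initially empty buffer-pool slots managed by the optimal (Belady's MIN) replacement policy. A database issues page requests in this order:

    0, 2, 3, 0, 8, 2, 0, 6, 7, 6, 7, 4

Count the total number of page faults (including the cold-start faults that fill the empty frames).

7

0 → miss, frames [0]
2 → miss, frames [0, 2]
3 → miss, frames [0, 2, 3]
0 → hit
8 → miss, frames [0, 2, 3, 8]
2 → hit
0 → hit
6 → miss, frames [0, 2, 3, 8, 6]
7 → miss, evict 8, frames [0, 2, 3, 6, 7]
6 → hit
7 → hit
4 → miss, evict 7, frames [0, 2, 3, 6, 4]
Page faults: 7.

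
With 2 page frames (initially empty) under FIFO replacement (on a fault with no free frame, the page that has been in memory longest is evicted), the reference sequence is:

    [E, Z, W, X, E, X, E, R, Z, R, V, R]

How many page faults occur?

9

E -> fault, frames (E)
Z -> fault, frames (E Z)
W -> fault, evict E, frames (Z W)
X -> fault, evict Z, frames (W X)
E -> fault, evict W, frames (X E)
X -> hit
E -> hit
R -> fault, evict X, frames (E R)
Z -> fault, evict E, frames (R Z)
R -> hit
V -> fault, evict R, frames (Z V)
R -> fault, evict Z, frames (V R)
Page faults: 9.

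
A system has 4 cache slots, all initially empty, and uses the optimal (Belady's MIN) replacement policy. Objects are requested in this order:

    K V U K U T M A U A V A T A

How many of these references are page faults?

K → fault, frames {K}
V → fault, frames {K,V}
U → fault, frames {K,V,U}
K → hit
U → hit
T → fault, frames {K,V,U,T}
M → fault, evict K, frames {V,U,T,M}
A → fault, evict M, frames {V,U,T,A}
U → hit
A → hit
V → hit
A → hit
T → hit
A → hit
Page faults: 6.

6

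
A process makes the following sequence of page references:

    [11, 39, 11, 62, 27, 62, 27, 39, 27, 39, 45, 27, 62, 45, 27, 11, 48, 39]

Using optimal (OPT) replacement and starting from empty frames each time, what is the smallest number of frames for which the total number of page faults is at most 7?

f=1: 18 faults
f=2: 11 faults
f=3: 8 faults
f=4: 7 faults
f=5: 6 faults
f=6: 6 faults
Smallest f with faults ≤ 7 is 4.

4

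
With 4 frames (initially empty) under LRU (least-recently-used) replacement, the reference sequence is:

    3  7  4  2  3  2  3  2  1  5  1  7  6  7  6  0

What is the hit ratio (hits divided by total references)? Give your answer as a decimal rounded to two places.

0.44

3 -> fault, frames (3)
7 -> fault, frames (3 7)
4 -> fault, frames (3 7 4)
2 -> fault, frames (3 7 4 2)
3 -> hit
2 -> hit
3 -> hit
2 -> hit
1 -> fault, evict 7, frames (4 3 2 1)
5 -> fault, evict 4, frames (3 2 1 5)
1 -> hit
7 -> fault, evict 3, frames (2 5 1 7)
6 -> fault, evict 2, frames (5 1 7 6)
7 -> hit
6 -> hit
0 -> fault, evict 5, frames (1 7 6 0)
Hits: 7 of 16 references → 7/16 = 0.4375.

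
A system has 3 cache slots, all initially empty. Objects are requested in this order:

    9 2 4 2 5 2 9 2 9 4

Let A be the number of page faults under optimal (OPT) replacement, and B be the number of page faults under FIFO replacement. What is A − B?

Under OPT: F F F . F . . . . F → 5 faults.
Under FIFO: F F F . F . F F . F → 7 faults.
A − B = 5 − 7 = -2.

-2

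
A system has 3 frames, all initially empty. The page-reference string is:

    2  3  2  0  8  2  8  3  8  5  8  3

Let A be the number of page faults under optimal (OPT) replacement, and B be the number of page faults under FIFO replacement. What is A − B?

-3

Under OPT: F F . F F . . . . F . . → 5 faults.
Under FIFO: F F . F F F . F . F F . → 8 faults.
A − B = 5 − 8 = -3.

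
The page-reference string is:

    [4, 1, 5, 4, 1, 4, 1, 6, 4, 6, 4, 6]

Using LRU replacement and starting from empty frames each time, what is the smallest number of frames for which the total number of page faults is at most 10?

f=1: 12 faults
f=2: 7 faults
f=3: 4 faults
f=4: 4 faults
Smallest f with faults ≤ 10 is 2.

2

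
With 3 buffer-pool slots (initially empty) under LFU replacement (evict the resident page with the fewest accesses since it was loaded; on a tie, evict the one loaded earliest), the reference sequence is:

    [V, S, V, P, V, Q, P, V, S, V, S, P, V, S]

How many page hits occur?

9

V: miss, frames (V)
S: miss, frames (V S)
V: hit
P: miss, frames (V S P)
V: hit
Q: miss, evict S, frames (V P Q)
P: hit
V: hit
S: miss, evict Q, frames (V P S)
V: hit
S: hit
P: hit
V: hit
S: hit
Hits: 9.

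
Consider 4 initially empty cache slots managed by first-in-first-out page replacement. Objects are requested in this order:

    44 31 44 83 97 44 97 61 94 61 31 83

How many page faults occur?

44 -> miss, frames (44)
31 -> miss, frames (44 31)
44 -> hit
83 -> miss, frames (44 31 83)
97 -> miss, frames (44 31 83 97)
44 -> hit
97 -> hit
61 -> miss, evict 44, frames (31 83 97 61)
94 -> miss, evict 31, frames (83 97 61 94)
61 -> hit
31 -> miss, evict 83, frames (97 61 94 31)
83 -> miss, evict 97, frames (61 94 31 83)
Page faults: 8.

8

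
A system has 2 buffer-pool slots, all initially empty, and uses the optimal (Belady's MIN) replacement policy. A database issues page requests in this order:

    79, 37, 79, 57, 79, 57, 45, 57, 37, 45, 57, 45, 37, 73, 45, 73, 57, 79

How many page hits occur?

8

79 → miss, frames (79)
37 → miss, frames (79 37)
79 → hit
57 → miss, evict 37, frames (79 57)
79 → hit
57 → hit
45 → miss, evict 79, frames (57 45)
57 → hit
37 → miss, evict 57, frames (45 37)
45 → hit
57 → miss, evict 37, frames (45 57)
45 → hit
37 → miss, evict 57, frames (45 37)
73 → miss, evict 37, frames (45 73)
45 → hit
73 → hit
57 → miss, evict 73, frames (45 57)
79 → miss, evict 57, frames (45 79)
Hits: 8.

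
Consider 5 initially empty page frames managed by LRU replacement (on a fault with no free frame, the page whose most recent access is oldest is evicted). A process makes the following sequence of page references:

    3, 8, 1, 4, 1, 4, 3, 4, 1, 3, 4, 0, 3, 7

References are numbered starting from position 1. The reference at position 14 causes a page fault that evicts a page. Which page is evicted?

8

pos 1: 3 -> fault, frames (3)
pos 2: 8 -> fault, frames (3 8)
pos 3: 1 -> fault, frames (3 8 1)
pos 4: 4 -> fault, frames (3 8 1 4)
pos 5: 1 -> hit
pos 6: 4 -> hit
pos 7: 3 -> hit
pos 8: 4 -> hit
pos 9: 1 -> hit
pos 10: 3 -> hit
pos 11: 4 -> hit
pos 12: 0 -> fault, frames (8 1 3 4 0)
pos 13: 3 -> hit
pos 14: 7 -> fault, evict 8, frames (1 4 0 3 7)
At position 14, page 8 is evicted.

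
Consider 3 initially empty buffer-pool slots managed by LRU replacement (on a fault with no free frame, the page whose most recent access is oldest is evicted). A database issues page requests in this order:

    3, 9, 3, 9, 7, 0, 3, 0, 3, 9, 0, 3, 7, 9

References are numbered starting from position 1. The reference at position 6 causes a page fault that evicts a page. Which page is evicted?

3

pos 1: 3: miss, frames (3)
pos 2: 9: miss, frames (3 9)
pos 3: 3: hit
pos 4: 9: hit
pos 5: 7: miss, frames (3 9 7)
pos 6: 0: miss, evict 3, frames (9 7 0)
At position 6, page 3 is evicted.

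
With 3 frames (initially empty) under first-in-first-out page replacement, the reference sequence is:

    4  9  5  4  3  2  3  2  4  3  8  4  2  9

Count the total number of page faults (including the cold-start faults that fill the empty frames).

4: fault, frames (4)
9: fault, frames (4 9)
5: fault, frames (4 9 5)
4: hit
3: fault, evict 4, frames (9 5 3)
2: fault, evict 9, frames (5 3 2)
3: hit
2: hit
4: fault, evict 5, frames (3 2 4)
3: hit
8: fault, evict 3, frames (2 4 8)
4: hit
2: hit
9: fault, evict 2, frames (4 8 9)
Page faults: 8.

8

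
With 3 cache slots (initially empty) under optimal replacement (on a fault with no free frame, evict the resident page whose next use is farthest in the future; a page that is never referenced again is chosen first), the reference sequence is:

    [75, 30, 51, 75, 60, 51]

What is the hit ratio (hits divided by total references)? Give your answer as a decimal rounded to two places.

0.33

75: fault, frames {75}
30: fault, frames {75,30}
51: fault, frames {75,30,51}
75: hit
60: fault, evict 30, frames {75,51,60}
51: hit
Hits: 2 of 6 references → 2/6 = 0.3333.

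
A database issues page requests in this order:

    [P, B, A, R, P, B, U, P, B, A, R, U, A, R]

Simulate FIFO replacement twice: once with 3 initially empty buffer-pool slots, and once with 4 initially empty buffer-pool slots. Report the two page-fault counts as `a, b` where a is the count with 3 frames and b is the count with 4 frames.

3 frames: F F F F F F F . . F F . . . → 9 faults.
4 frames: F F F F . . F F F F F F . . → 10 faults.
10 > 9: adding a frame increased faults — Belady's anomaly.

9, 10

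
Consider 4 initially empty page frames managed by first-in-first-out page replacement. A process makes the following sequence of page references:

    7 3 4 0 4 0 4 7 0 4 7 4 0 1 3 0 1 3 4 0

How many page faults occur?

7 -> fault, frames {7}
3 -> fault, frames {7,3}
4 -> fault, frames {7,3,4}
0 -> fault, frames {7,3,4,0}
4 -> hit
0 -> hit
4 -> hit
7 -> hit
0 -> hit
4 -> hit
7 -> hit
4 -> hit
0 -> hit
1 -> fault, evict 7, frames {3,4,0,1}
3 -> hit
0 -> hit
1 -> hit
3 -> hit
4 -> hit
0 -> hit
Page faults: 5.

5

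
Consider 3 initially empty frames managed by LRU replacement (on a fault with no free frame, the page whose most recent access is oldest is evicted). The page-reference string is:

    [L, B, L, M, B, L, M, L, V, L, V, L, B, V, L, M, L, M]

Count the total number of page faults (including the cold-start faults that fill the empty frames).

L -> fault, frames [L]
B -> fault, frames [L, B]
L -> hit
M -> fault, frames [B, L, M]
B -> hit
L -> hit
M -> hit
L -> hit
V -> fault, evict B, frames [M, L, V]
L -> hit
V -> hit
L -> hit
B -> fault, evict M, frames [V, L, B]
V -> hit
L -> hit
M -> fault, evict B, frames [V, L, M]
L -> hit
M -> hit
Page faults: 6.

6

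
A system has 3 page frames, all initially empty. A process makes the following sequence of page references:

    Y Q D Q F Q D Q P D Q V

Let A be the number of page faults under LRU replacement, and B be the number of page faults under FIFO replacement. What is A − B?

Under LRU: F F F . F . . . F . . F → 6 faults.
Under FIFO: F F F . F . . . F . F F → 7 faults.
A − B = 6 − 7 = -1.

-1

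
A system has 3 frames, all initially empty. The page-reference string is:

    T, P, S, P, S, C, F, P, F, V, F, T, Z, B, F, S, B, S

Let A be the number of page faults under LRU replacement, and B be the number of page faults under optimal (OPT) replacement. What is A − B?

Under LRU: F F F . . F F F . F . F F F F F . . → 12 faults.
Under OPT: F F F . . F F . . F . . F F . F . . → 9 faults.
A − B = 12 − 9 = 3.

3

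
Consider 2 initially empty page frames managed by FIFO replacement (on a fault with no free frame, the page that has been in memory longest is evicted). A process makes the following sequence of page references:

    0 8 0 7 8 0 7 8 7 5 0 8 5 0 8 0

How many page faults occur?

0: miss, frames [0]
8: miss, frames [0, 8]
0: hit
7: miss, evict 0, frames [8, 7]
8: hit
0: miss, evict 8, frames [7, 0]
7: hit
8: miss, evict 7, frames [0, 8]
7: miss, evict 0, frames [8, 7]
5: miss, evict 8, frames [7, 5]
0: miss, evict 7, frames [5, 0]
8: miss, evict 5, frames [0, 8]
5: miss, evict 0, frames [8, 5]
0: miss, evict 8, frames [5, 0]
8: miss, evict 5, frames [0, 8]
0: hit
Page faults: 12.

12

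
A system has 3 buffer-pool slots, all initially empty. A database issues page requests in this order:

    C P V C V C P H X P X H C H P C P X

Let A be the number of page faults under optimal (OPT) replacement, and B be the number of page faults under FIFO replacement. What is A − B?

Under OPT: F F F . . . . F F . . . F . . . . F → 7 faults.
Under FIFO: F F F . . . . F F F . . F F . . . F → 9 faults.
A − B = 7 − 9 = -2.

-2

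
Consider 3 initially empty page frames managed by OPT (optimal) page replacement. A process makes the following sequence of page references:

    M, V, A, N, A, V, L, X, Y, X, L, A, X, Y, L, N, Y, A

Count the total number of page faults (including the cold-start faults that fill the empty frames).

M → fault, frames [M]
V → fault, frames [M, V]
A → fault, frames [M, V, A]
N → fault, evict M, frames [V, A, N]
A → hit
V → hit
L → fault, evict V, frames [A, N, L]
X → fault, evict N, frames [A, L, X]
Y → fault, evict A, frames [L, X, Y]
X → hit
L → hit
A → fault, evict L, frames [X, Y, A]
X → hit
Y → hit
L → fault, evict X, frames [Y, A, L]
N → fault, evict L, frames [Y, A, N]
Y → hit
A → hit
Page faults: 10.

10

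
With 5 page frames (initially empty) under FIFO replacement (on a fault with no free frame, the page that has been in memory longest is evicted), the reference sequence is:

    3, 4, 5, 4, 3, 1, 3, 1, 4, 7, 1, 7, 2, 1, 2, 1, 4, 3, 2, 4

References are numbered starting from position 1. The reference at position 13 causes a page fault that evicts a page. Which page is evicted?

3

pos 1: 3 → fault, frames (3)
pos 2: 4 → fault, frames (3 4)
pos 3: 5 → fault, frames (3 4 5)
pos 4: 4 → hit
pos 5: 3 → hit
pos 6: 1 → fault, frames (3 4 5 1)
pos 7: 3 → hit
pos 8: 1 → hit
pos 9: 4 → hit
pos 10: 7 → fault, frames (3 4 5 1 7)
pos 11: 1 → hit
pos 12: 7 → hit
pos 13: 2 → fault, evict 3, frames (4 5 1 7 2)
At position 13, page 3 is evicted.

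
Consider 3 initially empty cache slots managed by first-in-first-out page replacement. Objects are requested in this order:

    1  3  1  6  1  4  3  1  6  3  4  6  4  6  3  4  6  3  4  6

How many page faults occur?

8

1 -> fault, frames [1]
3 -> fault, frames [1, 3]
1 -> hit
6 -> fault, frames [1, 3, 6]
1 -> hit
4 -> fault, evict 1, frames [3, 6, 4]
3 -> hit
1 -> fault, evict 3, frames [6, 4, 1]
6 -> hit
3 -> fault, evict 6, frames [4, 1, 3]
4 -> hit
6 -> fault, evict 4, frames [1, 3, 6]
4 -> fault, evict 1, frames [3, 6, 4]
6 -> hit
3 -> hit
4 -> hit
6 -> hit
3 -> hit
4 -> hit
6 -> hit
Page faults: 8.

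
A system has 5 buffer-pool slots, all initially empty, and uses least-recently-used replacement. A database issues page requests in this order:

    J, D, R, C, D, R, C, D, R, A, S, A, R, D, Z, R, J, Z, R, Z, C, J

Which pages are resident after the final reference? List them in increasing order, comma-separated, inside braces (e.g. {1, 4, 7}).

{C, D, J, R, Z}

J → miss, frames {J}
D → miss, frames {J,D}
R → miss, frames {J,D,R}
C → miss, frames {J,D,R,C}
D → hit
R → hit
C → hit
D → hit
R → hit
A → miss, frames {J,C,D,R,A}
S → miss, evict J, frames {C,D,R,A,S}
A → hit
R → hit
D → hit
Z → miss, evict C, frames {S,A,R,D,Z}
R → hit
J → miss, evict S, frames {A,D,Z,R,J}
Z → hit
R → hit
Z → hit
C → miss, evict A, frames {D,J,R,Z,C}
J → hit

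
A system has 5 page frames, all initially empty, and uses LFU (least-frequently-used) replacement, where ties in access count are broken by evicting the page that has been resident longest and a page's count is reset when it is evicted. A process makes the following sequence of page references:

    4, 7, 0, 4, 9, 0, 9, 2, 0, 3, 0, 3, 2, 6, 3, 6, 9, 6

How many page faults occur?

4 -> miss, frames [4]
7 -> miss, frames [4, 7]
0 -> miss, frames [4, 7, 0]
4 -> hit
9 -> miss, frames [4, 7, 0, 9]
0 -> hit
9 -> hit
2 -> miss, frames [4, 7, 0, 9, 2]
0 -> hit
3 -> miss, evict 7, frames [4, 0, 9, 2, 3]
0 -> hit
3 -> hit
2 -> hit
6 -> miss, evict 4, frames [0, 9, 2, 3, 6]
3 -> hit
6 -> hit
9 -> hit
6 -> hit
Page faults: 7.

7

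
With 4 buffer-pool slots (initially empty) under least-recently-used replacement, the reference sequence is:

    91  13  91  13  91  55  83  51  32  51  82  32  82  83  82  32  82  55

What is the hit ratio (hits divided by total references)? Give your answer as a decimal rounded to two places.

0.56

91 -> fault, frames [91]
13 -> fault, frames [91, 13]
91 -> hit
13 -> hit
91 -> hit
55 -> fault, frames [13, 91, 55]
83 -> fault, frames [13, 91, 55, 83]
51 -> fault, evict 13, frames [91, 55, 83, 51]
32 -> fault, evict 91, frames [55, 83, 51, 32]
51 -> hit
82 -> fault, evict 55, frames [83, 32, 51, 82]
32 -> hit
82 -> hit
83 -> hit
82 -> hit
32 -> hit
82 -> hit
55 -> fault, evict 51, frames [83, 32, 82, 55]
Hits: 10 of 18 references → 10/18 = 0.5556.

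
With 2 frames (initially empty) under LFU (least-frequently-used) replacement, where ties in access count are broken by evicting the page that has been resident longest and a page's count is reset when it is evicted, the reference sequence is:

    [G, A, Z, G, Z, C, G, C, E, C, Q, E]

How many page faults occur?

G → fault, frames {G}
A → fault, frames {G,A}
Z → fault, evict G, frames {A,Z}
G → fault, evict A, frames {Z,G}
Z → hit
C → fault, evict G, frames {Z,C}
G → fault, evict C, frames {Z,G}
C → fault, evict G, frames {Z,C}
E → fault, evict C, frames {Z,E}
C → fault, evict E, frames {Z,C}
Q → fault, evict C, frames {Z,Q}
E → fault, evict Q, frames {Z,E}
Page faults: 11.

11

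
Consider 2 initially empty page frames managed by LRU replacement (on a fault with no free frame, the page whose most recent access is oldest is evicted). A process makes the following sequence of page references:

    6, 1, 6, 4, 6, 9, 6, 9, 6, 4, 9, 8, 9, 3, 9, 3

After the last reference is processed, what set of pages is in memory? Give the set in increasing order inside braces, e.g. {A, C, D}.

{3, 9}

6 → miss, frames {6}
1 → miss, frames {6,1}
6 → hit
4 → miss, evict 1, frames {6,4}
6 → hit
9 → miss, evict 4, frames {6,9}
6 → hit
9 → hit
6 → hit
4 → miss, evict 9, frames {6,4}
9 → miss, evict 6, frames {4,9}
8 → miss, evict 4, frames {9,8}
9 → hit
3 → miss, evict 8, frames {9,3}
9 → hit
3 → hit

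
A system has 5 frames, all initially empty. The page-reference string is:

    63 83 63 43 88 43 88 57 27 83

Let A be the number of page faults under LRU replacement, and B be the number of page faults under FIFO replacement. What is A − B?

Under LRU: F F . F F . . F F F → 7 faults.
Under FIFO: F F . F F . . F F . → 6 faults.
A − B = 7 − 6 = 1.

1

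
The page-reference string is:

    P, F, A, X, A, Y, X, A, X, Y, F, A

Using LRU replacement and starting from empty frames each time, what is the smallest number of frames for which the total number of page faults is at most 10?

f=1: 12 faults
f=2: 10 faults
f=3: 7 faults
f=4: 5 faults
f=5: 5 faults
Smallest f with faults ≤ 10 is 2.

2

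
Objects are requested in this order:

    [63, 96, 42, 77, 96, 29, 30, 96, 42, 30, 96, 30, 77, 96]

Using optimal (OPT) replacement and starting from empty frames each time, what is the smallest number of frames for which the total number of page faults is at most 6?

4

f=1: 14 faults
f=2: 9 faults
f=3: 7 faults
f=4: 6 faults
f=5: 6 faults
f=6: 6 faults
Smallest f with faults ≤ 6 is 4.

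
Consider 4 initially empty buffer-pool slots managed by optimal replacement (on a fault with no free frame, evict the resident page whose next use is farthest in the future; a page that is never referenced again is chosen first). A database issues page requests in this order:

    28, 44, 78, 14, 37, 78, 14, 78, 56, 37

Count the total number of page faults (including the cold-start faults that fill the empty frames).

28 → fault, frames {28}
44 → fault, frames {28,44}
78 → fault, frames {28,44,78}
14 → fault, frames {28,44,78,14}
37 → fault, evict 44, frames {28,78,14,37}
78 → hit
14 → hit
78 → hit
56 → fault, evict 14, frames {28,78,37,56}
37 → hit
Page faults: 6.

6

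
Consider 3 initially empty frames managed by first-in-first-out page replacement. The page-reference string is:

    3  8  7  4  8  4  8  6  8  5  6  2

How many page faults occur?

3: fault, frames {3}
8: fault, frames {3,8}
7: fault, frames {3,8,7}
4: fault, evict 3, frames {8,7,4}
8: hit
4: hit
8: hit
6: fault, evict 8, frames {7,4,6}
8: fault, evict 7, frames {4,6,8}
5: fault, evict 4, frames {6,8,5}
6: hit
2: fault, evict 6, frames {8,5,2}
Page faults: 8.

8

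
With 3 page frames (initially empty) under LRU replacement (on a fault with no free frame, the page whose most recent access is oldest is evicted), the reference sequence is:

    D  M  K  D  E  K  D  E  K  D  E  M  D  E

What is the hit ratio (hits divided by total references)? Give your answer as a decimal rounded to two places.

D -> miss, frames (D)
M -> miss, frames (D M)
K -> miss, frames (D M K)
D -> hit
E -> miss, evict M, frames (K D E)
K -> hit
D -> hit
E -> hit
K -> hit
D -> hit
E -> hit
M -> miss, evict K, frames (D E M)
D -> hit
E -> hit
Hits: 9 of 14 references → 9/14 = 0.6429.

0.64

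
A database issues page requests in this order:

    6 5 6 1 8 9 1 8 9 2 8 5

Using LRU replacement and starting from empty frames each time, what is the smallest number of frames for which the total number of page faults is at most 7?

3

f=1: 12 faults
f=2: 11 faults
f=3: 7 faults
f=4: 7 faults
f=5: 7 faults
f=6: 6 faults
Smallest f with faults ≤ 7 is 3.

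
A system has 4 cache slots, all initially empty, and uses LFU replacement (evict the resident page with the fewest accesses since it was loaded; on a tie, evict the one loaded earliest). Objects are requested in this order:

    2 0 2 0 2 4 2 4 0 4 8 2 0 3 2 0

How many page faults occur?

2 → miss, frames {2}
0 → miss, frames {2,0}
2 → hit
0 → hit
2 → hit
4 → miss, frames {2,0,4}
2 → hit
4 → hit
0 → hit
4 → hit
8 → miss, frames {2,0,4,8}
2 → hit
0 → hit
3 → miss, evict 8, frames {2,0,4,3}
2 → hit
0 → hit
Page faults: 5.

5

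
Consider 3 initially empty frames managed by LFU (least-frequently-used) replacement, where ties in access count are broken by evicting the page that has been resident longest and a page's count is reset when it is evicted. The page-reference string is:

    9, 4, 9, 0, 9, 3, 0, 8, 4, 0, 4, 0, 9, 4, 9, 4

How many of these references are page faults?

6

9: fault, frames {9}
4: fault, frames {9,4}
9: hit
0: fault, frames {9,4,0}
9: hit
3: fault, evict 4, frames {9,0,3}
0: hit
8: fault, evict 3, frames {9,0,8}
4: fault, evict 8, frames {9,0,4}
0: hit
4: hit
0: hit
9: hit
4: hit
9: hit
4: hit
Page faults: 6.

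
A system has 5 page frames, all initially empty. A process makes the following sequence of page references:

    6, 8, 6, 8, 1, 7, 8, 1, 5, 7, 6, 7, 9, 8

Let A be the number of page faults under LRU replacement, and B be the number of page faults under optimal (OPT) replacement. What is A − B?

Under LRU: F F . . F F . . F . . . F F → 7 faults.
Under OPT: F F . . F F . . F . . . F . → 6 faults.
A − B = 7 − 6 = 1.

1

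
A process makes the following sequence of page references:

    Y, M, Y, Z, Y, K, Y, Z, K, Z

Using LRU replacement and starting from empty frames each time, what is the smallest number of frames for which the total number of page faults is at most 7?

f=1: 10 faults
f=2: 6 faults
f=3: 4 faults
f=4: 4 faults
Smallest f with faults ≤ 7 is 2.

2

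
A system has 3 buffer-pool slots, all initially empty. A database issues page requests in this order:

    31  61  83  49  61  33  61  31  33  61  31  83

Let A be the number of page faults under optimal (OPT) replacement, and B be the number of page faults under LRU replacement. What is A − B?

Under OPT: F F F F . F . . . . . F → 6 faults.
Under LRU: F F F F . F . F . . . F → 7 faults.
A − B = 6 − 7 = -1.

-1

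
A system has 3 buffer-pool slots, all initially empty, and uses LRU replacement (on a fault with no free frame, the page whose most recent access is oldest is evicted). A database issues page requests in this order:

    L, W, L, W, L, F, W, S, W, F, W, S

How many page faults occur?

L -> fault, frames [L]
W -> fault, frames [L, W]
L -> hit
W -> hit
L -> hit
F -> fault, frames [W, L, F]
W -> hit
S -> fault, evict L, frames [F, W, S]
W -> hit
F -> hit
W -> hit
S -> hit
Page faults: 4.

4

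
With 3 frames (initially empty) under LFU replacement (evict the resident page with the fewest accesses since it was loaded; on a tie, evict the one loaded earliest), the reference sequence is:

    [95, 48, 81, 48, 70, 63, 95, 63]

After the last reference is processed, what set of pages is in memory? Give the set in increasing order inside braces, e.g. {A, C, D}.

{48, 63, 95}

95 -> miss, frames {95}
48 -> miss, frames {95,48}
81 -> miss, frames {95,48,81}
48 -> hit
70 -> miss, evict 95, frames {48,81,70}
63 -> miss, evict 81, frames {48,70,63}
95 -> miss, evict 70, frames {48,63,95}
63 -> hit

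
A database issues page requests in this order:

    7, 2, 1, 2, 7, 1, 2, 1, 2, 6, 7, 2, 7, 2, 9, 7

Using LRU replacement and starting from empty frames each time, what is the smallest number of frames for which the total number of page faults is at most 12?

2

f=1: 16 faults
f=2: 11 faults
f=3: 6 faults
f=4: 5 faults
f=5: 5 faults
Smallest f with faults ≤ 12 is 2.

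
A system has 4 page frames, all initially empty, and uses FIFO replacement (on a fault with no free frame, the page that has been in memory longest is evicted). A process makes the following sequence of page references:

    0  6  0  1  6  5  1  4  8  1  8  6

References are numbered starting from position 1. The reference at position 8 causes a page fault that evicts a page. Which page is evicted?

pos 1: 0 → miss, frames [0]
pos 2: 6 → miss, frames [0, 6]
pos 3: 0 → hit
pos 4: 1 → miss, frames [0, 6, 1]
pos 5: 6 → hit
pos 6: 5 → miss, frames [0, 6, 1, 5]
pos 7: 1 → hit
pos 8: 4 → miss, evict 0, frames [6, 1, 5, 4]
At position 8, page 0 is evicted.

0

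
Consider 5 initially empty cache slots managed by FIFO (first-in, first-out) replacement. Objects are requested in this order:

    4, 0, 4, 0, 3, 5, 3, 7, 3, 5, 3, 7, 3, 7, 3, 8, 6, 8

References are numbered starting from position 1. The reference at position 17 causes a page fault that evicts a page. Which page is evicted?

0

pos 1: 4 → miss, frames [4]
pos 2: 0 → miss, frames [4, 0]
pos 3: 4 → hit
pos 4: 0 → hit
pos 5: 3 → miss, frames [4, 0, 3]
pos 6: 5 → miss, frames [4, 0, 3, 5]
pos 7: 3 → hit
pos 8: 7 → miss, frames [4, 0, 3, 5, 7]
pos 9: 3 → hit
pos 10: 5 → hit
pos 11: 3 → hit
pos 12: 7 → hit
pos 13: 3 → hit
pos 14: 7 → hit
pos 15: 3 → hit
pos 16: 8 → miss, evict 4, frames [0, 3, 5, 7, 8]
pos 17: 6 → miss, evict 0, frames [3, 5, 7, 8, 6]
At position 17, page 0 is evicted.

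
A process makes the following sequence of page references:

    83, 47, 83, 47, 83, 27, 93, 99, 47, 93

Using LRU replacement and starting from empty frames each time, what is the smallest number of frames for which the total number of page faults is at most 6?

3

f=1: 10 faults
f=2: 7 faults
f=3: 6 faults
f=4: 6 faults
f=5: 5 faults
Smallest f with faults ≤ 6 is 3.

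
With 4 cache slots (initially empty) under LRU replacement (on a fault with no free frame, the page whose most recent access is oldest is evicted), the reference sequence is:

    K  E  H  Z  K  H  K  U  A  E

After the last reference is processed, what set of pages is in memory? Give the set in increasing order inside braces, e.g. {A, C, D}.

K -> miss, frames {K}
E -> miss, frames {K,E}
H -> miss, frames {K,E,H}
Z -> miss, frames {K,E,H,Z}
K -> hit
H -> hit
K -> hit
U -> miss, evict E, frames {Z,H,K,U}
A -> miss, evict Z, frames {H,K,U,A}
E -> miss, evict H, frames {K,U,A,E}

{A, E, K, U}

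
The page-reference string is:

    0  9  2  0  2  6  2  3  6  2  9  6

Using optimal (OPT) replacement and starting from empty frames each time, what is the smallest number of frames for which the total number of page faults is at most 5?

f=1: 12 faults
f=2: 7 faults
f=3: 6 faults
f=4: 5 faults
f=5: 5 faults
Smallest f with faults ≤ 5 is 4.

4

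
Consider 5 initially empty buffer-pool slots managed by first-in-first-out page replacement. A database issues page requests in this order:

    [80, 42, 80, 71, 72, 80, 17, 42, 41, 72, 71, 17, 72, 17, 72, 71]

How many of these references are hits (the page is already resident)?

10

80: miss, frames {80}
42: miss, frames {80,42}
80: hit
71: miss, frames {80,42,71}
72: miss, frames {80,42,71,72}
80: hit
17: miss, frames {80,42,71,72,17}
42: hit
41: miss, evict 80, frames {42,71,72,17,41}
72: hit
71: hit
17: hit
72: hit
17: hit
72: hit
71: hit
Hits: 10.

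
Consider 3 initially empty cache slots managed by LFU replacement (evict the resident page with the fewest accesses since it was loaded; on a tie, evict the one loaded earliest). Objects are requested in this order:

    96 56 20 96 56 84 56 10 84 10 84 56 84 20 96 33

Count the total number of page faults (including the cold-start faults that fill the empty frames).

96: miss, frames [96]
56: miss, frames [96, 56]
20: miss, frames [96, 56, 20]
96: hit
56: hit
84: miss, evict 20, frames [96, 56, 84]
56: hit
10: miss, evict 84, frames [96, 56, 10]
84: miss, evict 10, frames [96, 56, 84]
10: miss, evict 84, frames [96, 56, 10]
84: miss, evict 10, frames [96, 56, 84]
56: hit
84: hit
20: miss, evict 96, frames [56, 84, 20]
96: miss, evict 20, frames [56, 84, 96]
33: miss, evict 96, frames [56, 84, 33]
Page faults: 11.

11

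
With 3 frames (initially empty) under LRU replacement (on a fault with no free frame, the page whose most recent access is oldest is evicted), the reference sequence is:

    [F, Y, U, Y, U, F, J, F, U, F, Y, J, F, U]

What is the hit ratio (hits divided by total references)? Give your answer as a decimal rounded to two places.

F: miss, frames {F}
Y: miss, frames {F,Y}
U: miss, frames {F,Y,U}
Y: hit
U: hit
F: hit
J: miss, evict Y, frames {U,F,J}
F: hit
U: hit
F: hit
Y: miss, evict J, frames {U,F,Y}
J: miss, evict U, frames {F,Y,J}
F: hit
U: miss, evict Y, frames {J,F,U}
Hits: 7 of 14 references → 7/14 = 0.5000.

0.50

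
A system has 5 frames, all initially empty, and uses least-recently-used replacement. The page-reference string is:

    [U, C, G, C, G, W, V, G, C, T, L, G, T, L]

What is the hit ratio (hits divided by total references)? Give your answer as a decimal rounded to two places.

0.50

U: miss, frames {U}
C: miss, frames {U,C}
G: miss, frames {U,C,G}
C: hit
G: hit
W: miss, frames {U,C,G,W}
V: miss, frames {U,C,G,W,V}
G: hit
C: hit
T: miss, evict U, frames {W,V,G,C,T}
L: miss, evict W, frames {V,G,C,T,L}
G: hit
T: hit
L: hit
Hits: 7 of 14 references → 7/14 = 0.5000.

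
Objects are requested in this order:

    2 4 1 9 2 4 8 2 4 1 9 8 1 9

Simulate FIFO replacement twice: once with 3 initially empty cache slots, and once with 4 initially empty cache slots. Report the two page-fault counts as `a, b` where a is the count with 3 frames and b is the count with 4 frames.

9, 10

3 frames: F F F F F F F . . F F . . . → 9 faults.
4 frames: F F F F . . F F F F F F . . → 10 faults.
10 > 9: adding a frame increased faults — Belady's anomaly.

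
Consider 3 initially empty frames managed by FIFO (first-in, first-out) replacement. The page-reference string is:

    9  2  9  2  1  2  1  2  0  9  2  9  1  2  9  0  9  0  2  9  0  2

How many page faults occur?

9: fault, frames [9]
2: fault, frames [9, 2]
9: hit
2: hit
1: fault, frames [9, 2, 1]
2: hit
1: hit
2: hit
0: fault, evict 9, frames [2, 1, 0]
9: fault, evict 2, frames [1, 0, 9]
2: fault, evict 1, frames [0, 9, 2]
9: hit
1: fault, evict 0, frames [9, 2, 1]
2: hit
9: hit
0: fault, evict 9, frames [2, 1, 0]
9: fault, evict 2, frames [1, 0, 9]
0: hit
2: fault, evict 1, frames [0, 9, 2]
9: hit
0: hit
2: hit
Page faults: 10.

10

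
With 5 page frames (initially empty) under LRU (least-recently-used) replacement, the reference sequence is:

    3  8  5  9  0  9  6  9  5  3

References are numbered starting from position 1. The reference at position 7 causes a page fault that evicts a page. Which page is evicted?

pos 1: 3 → fault, frames [3]
pos 2: 8 → fault, frames [3, 8]
pos 3: 5 → fault, frames [3, 8, 5]
pos 4: 9 → fault, frames [3, 8, 5, 9]
pos 5: 0 → fault, frames [3, 8, 5, 9, 0]
pos 6: 9 → hit
pos 7: 6 → fault, evict 3, frames [8, 5, 0, 9, 6]
At position 7, page 3 is evicted.

3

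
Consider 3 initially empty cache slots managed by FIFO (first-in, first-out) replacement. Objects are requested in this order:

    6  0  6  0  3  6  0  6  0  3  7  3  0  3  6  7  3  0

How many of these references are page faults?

6 → fault, frames {6}
0 → fault, frames {6,0}
6 → hit
0 → hit
3 → fault, frames {6,0,3}
6 → hit
0 → hit
6 → hit
0 → hit
3 → hit
7 → fault, evict 6, frames {0,3,7}
3 → hit
0 → hit
3 → hit
6 → fault, evict 0, frames {3,7,6}
7 → hit
3 → hit
0 → fault, evict 3, frames {7,6,0}
Page faults: 6.

6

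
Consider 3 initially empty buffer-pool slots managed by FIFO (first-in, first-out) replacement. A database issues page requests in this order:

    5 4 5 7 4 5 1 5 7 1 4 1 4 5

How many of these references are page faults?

6

5 → miss, frames [5]
4 → miss, frames [5, 4]
5 → hit
7 → miss, frames [5, 4, 7]
4 → hit
5 → hit
1 → miss, evict 5, frames [4, 7, 1]
5 → miss, evict 4, frames [7, 1, 5]
7 → hit
1 → hit
4 → miss, evict 7, frames [1, 5, 4]
1 → hit
4 → hit
5 → hit
Page faults: 6.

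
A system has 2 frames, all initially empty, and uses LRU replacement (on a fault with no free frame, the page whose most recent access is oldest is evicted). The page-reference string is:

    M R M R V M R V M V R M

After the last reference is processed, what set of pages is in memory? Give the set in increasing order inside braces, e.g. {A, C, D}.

{M, R}

M: miss, frames {M}
R: miss, frames {M,R}
M: hit
R: hit
V: miss, evict M, frames {R,V}
M: miss, evict R, frames {V,M}
R: miss, evict V, frames {M,R}
V: miss, evict M, frames {R,V}
M: miss, evict R, frames {V,M}
V: hit
R: miss, evict M, frames {V,R}
M: miss, evict V, frames {R,M}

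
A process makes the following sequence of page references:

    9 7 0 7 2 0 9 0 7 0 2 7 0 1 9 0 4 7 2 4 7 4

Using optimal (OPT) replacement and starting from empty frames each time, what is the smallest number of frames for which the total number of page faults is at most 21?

2

f=1: 22 faults
f=2: 14 faults
f=3: 9 faults
f=4: 7 faults
f=5: 6 faults
f=6: 6 faults
Smallest f with faults ≤ 21 is 2.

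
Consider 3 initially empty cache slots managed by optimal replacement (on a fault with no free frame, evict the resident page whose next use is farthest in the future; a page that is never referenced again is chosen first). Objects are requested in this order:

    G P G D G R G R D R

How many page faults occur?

G → fault, frames (G)
P → fault, frames (G P)
G → hit
D → fault, frames (G P D)
G → hit
R → fault, evict P, frames (G D R)
G → hit
R → hit
D → hit
R → hit
Page faults: 4.

4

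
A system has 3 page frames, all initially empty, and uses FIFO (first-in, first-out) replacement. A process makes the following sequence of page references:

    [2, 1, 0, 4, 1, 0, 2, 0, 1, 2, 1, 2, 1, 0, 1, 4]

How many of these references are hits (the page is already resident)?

8

2 -> fault, frames [2]
1 -> fault, frames [2, 1]
0 -> fault, frames [2, 1, 0]
4 -> fault, evict 2, frames [1, 0, 4]
1 -> hit
0 -> hit
2 -> fault, evict 1, frames [0, 4, 2]
0 -> hit
1 -> fault, evict 0, frames [4, 2, 1]
2 -> hit
1 -> hit
2 -> hit
1 -> hit
0 -> fault, evict 4, frames [2, 1, 0]
1 -> hit
4 -> fault, evict 2, frames [1, 0, 4]
Hits: 8.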